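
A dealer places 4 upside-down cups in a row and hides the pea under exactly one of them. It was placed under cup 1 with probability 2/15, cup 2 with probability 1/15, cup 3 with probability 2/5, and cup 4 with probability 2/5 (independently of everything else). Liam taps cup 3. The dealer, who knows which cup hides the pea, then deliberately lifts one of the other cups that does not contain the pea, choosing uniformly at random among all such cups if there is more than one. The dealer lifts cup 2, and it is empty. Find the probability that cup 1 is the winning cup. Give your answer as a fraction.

Consider each possible location of the pea in turn.
If it is under cup 1 (prior 2/15): the dealer has 2 equally likely choices, so probability 1/2; weight (2/15)·(1/2) = 1/15.
If it is under cup 2 (prior 1/15): the dealer opened cup 2, so this case is ruled out; weight (1/15)·0 = 0.
If it is under cup 3 (prior 2/5): the dealer has 3 equally likely choices, so probability 1/3; weight (2/5)·(1/3) = 2/15.
If it is under cup 4 (prior 2/5): the dealer has 2 equally likely choices, so probability 1/2; weight (2/5)·(1/2) = 1/5.
The weights sum to 2/5.
So P(the pea under cup 1 | the dealer opened cup 2) = (1/15) / (2/5) = 1/6.

1/6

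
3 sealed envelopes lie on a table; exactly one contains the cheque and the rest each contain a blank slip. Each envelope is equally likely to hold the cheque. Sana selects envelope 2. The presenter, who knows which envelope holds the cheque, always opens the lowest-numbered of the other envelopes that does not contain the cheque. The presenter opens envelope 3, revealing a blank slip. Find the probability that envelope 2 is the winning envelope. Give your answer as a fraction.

Consider each possible location of the cheque in turn.
If it is in envelope 1 (prior 1/3): envelope 3 is the lowest-numbered option available, probability 1; weight (1/3)·1 = 1/3.
If it is in envelope 2 (prior 1/3): the presenter would have opened envelope 1 instead, probability 0; weight (1/3)·0 = 0.
If it is in envelope 3 (prior 1/3): the presenter opened envelope 3, so this case is ruled out; weight (1/3)·0 = 0.
The weights sum to 1/3.
So P(the cheque in envelope 2 | the presenter opened envelope 3) = 0 / (1/3) = 0.

0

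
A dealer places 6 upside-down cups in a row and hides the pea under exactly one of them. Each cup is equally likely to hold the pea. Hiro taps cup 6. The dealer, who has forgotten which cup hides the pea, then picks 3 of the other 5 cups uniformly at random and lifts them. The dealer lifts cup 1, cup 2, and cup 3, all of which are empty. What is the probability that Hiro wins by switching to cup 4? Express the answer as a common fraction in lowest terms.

Condition on the true location of the pea.
If it is under any of cups 1, 2, and 3 (prior 1/6 each): that cup was opened and seen not to hold the prize — ruled out; weight (1/6)·0 = 0 each.
If it is under any of cups 4, 5, and 6 (prior 1/6 each): the dealer picks exactly this set with probability 1/10 regardless, and none is the prize; weight (1/6)·(1/10) = 1/60 each.
The weights sum to 1/20.
So P(the pea under cup 4 | the dealer opened cup 1, cup 2, and cup 3) = (1/60) / (1/20) = 1/3.

1/3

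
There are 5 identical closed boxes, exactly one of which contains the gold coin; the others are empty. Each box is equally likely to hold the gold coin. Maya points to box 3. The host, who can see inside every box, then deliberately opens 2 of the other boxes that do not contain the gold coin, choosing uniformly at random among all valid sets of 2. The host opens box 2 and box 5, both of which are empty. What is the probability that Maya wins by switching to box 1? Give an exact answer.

2/5

Condition on the true location of the gold coin.
If it is in either of boxes 1 and 4 (prior 1/5 each): the host has 3 equally likely choices, so probability 1/3; weight (1/5)·(1/3) = 1/15 each.
If it is in either of boxes 2 and 5 (prior 1/5 each): that box was opened and seen not to hold the prize — ruled out; weight (1/5)·0 = 0 each.
If it is in box 3 (prior 1/5): the host has 6 equally likely choices, so probability 1/6; weight (1/5)·(1/6) = 1/30.
The weights sum to 1/6.
So P(the gold coin in box 1 | the host opened box 2 and box 5) = (1/15) / (1/6) = 2/5.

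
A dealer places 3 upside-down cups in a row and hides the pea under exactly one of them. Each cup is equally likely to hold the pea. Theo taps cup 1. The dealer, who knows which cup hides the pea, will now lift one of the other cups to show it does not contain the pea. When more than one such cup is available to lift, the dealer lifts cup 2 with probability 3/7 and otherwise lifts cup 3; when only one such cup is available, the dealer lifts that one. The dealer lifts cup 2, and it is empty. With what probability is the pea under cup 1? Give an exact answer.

Condition on the true location of the pea.
If it is under cup 1 (prior 1/3): cup 2 is available, opened with probability 3/7; weight (1/3)·(3/7) = 1/7.
If it is under cup 2 (prior 1/3): the dealer opened cup 2, so this case is ruled out; weight (1/3)·0 = 0.
If it is under cup 3 (prior 1/3): only cup 2 is available, probability 1; weight (1/3)·1 = 1/3.
The weights sum to 10/21.
So P(the pea under cup 1 | the dealer opened cup 2) = (1/7) / (10/21) = 3/10.

3/10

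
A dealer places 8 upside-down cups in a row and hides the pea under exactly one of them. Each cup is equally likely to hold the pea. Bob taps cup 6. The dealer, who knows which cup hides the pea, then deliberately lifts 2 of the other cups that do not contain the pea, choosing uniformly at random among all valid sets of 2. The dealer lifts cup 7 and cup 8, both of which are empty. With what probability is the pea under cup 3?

Apply Bayes' rule, conditioning on where the pea actually is.
If it is under any of cups 1, 2, 3, 4, and 5 (prior 1/8 each): the dealer has 15 equally likely choices, so probability 1/15; weight (1/8)·(1/15) = 1/120 each.
If it is under cup 6 (prior 1/8): the dealer has 21 equally likely choices, so probability 1/21; weight (1/8)·(1/21) = 1/168.
If it is under either of cups 7 and 8 (prior 1/8 each): that cup was opened and seen not to hold the prize — ruled out; weight (1/8)·0 = 0 each.
The weights sum to 1/21.
So P(the pea under cup 3 | the dealer opened cup 7 and cup 8) = (1/120) / (1/21) = 7/40.

7/40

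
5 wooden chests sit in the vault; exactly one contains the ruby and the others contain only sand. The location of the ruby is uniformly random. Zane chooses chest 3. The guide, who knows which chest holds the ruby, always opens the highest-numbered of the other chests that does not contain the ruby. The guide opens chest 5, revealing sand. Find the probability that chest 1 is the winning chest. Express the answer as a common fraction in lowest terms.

1/4

Apply Bayes' rule, conditioning on where the ruby actually is.
If it is in any of chests 1, 2, 3, and 4 (prior 1/5 each): chest 5 is the highest-numbered option available, probability 1; weight (1/5)·1 = 1/5 each.
If it is in chest 5 (prior 1/5): the guide opened chest 5, so this case is ruled out; weight (1/5)·0 = 0.
The weights sum to 4/5.
So P(the ruby in chest 1 | the guide opened chest 5) = (1/5) / (4/5) = 1/4.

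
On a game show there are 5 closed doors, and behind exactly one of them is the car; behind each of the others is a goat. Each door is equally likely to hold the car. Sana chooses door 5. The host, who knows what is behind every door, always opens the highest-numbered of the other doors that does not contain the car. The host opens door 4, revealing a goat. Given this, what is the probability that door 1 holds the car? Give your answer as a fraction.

Condition on the true location of the car.
If it is behind any of doors 1, 2, 3, and 5 (prior 1/5 each): door 4 is the highest-numbered option available, probability 1; weight (1/5)·1 = 1/5 each.
If it is behind door 4 (prior 1/5): the host opened door 4, so this case is ruled out; weight (1/5)·0 = 0.
The weights sum to 4/5.
So P(the car behind door 1 | the host opened door 4) = (1/5) / (4/5) = 1/4.

1/4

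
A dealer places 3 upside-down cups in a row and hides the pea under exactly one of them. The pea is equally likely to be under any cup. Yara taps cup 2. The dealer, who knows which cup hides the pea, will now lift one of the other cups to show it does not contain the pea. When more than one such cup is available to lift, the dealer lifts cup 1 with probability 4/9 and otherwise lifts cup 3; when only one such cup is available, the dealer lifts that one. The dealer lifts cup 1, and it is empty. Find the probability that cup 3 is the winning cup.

9/13

Condition on the true location of the pea.
If it is under cup 1 (prior 1/3): the dealer opened cup 1, so this case is ruled out; weight (1/3)·0 = 0.
If it is under cup 2 (prior 1/3): cup 1 is available, opened with probability 4/9; weight (1/3)·(4/9) = 4/27.
If it is under cup 3 (prior 1/3): only cup 1 is available, probability 1; weight (1/3)·1 = 1/3.
The weights sum to 13/27.
So P(the pea under cup 3 | the dealer opened cup 1) = (1/3) / (13/27) = 9/13.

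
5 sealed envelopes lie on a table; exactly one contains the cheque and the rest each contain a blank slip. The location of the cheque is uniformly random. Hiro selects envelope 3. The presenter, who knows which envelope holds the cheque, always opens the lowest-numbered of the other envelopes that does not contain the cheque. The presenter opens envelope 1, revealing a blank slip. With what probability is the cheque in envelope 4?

1/4

Condition on the true location of the cheque.
If it is in envelope 1 (prior 1/5): the presenter opened envelope 1, so this case is ruled out; weight (1/5)·0 = 0.
If it is in any of envelopes 2, 3, 4, and 5 (prior 1/5 each): envelope 1 is the lowest-numbered option available, probability 1; weight (1/5)·1 = 1/5 each.
The weights sum to 4/5.
So P(the cheque in envelope 4 | the presenter opened envelope 1) = (1/5) / (4/5) = 1/4.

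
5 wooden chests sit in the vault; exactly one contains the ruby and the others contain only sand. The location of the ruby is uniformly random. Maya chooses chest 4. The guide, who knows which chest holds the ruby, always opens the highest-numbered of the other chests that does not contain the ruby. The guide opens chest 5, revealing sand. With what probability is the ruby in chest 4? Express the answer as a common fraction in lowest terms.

Condition on the true location of the ruby.
If it is in any of chests 1, 2, 3, and 4 (prior 1/5 each): chest 5 is the highest-numbered option available, probability 1; weight (1/5)·1 = 1/5 each.
If it is in chest 5 (prior 1/5): the guide opened chest 5, so this case is ruled out; weight (1/5)·0 = 0.
The weights sum to 4/5.
So P(the ruby in chest 4 | the guide opened chest 5) = (1/5) / (4/5) = 1/4.

1/4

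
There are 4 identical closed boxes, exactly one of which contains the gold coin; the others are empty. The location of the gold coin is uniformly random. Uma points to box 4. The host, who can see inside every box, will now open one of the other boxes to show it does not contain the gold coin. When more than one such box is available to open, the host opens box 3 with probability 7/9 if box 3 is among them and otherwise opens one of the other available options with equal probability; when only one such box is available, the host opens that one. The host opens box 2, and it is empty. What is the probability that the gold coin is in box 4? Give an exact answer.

2/15

Apply Bayes' rule, conditioning on where the gold coin actually is.
If it is in box 1 (prior 1/4): box 3 is available but not opened, probability 2/9; weight (1/4)·(2/9) = 1/18.
If it is in box 2 (prior 1/4): the host opened box 2, so this case is ruled out; weight (1/4)·0 = 0.
If it is in box 3 (prior 1/4): box 3 holds the prize so is unavailable; the host chooses uniformly among the 2 others, probability 1/2; weight (1/4)·(1/2) = 1/8.
If it is in box 4 (prior 1/4): box 3 is available but not opened; box 2 gets probability (1 − 7/9)/2 = 1/9; weight (1/4)·(1/9) = 1/36.
The weights sum to 5/24.
So P(the gold coin in box 4 | the host opened box 2) = (1/36) / (5/24) = 2/15.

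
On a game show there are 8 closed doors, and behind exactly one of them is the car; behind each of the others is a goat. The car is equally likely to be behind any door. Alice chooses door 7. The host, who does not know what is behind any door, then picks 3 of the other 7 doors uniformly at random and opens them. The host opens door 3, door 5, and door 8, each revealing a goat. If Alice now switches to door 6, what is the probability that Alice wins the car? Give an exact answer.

Because the host chose which doors to open without knowing where the car is, the choice is independent of the prize location. Learning that none of the 3 opened doors holds the car simply rules out those 3 locations and leaves the remaining 5 doors still equally likely by symmetry.
So P(the car behind door 6) = 1/5.

1/5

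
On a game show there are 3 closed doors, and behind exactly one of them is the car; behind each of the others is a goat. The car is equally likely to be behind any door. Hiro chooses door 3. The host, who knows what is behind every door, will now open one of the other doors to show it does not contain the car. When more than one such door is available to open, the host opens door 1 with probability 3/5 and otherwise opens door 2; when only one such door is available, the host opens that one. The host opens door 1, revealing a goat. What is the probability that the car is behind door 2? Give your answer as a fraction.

Consider each possible location of the car in turn.
If it is behind door 1 (prior 1/3): the host opened door 1, so this case is ruled out; weight (1/3)·0 = 0.
If it is behind door 2 (prior 1/3): only door 1 is available, probability 1; weight (1/3)·1 = 1/3.
If it is behind door 3 (prior 1/3): door 1 is available, opened with probability 3/5; weight (1/3)·(3/5) = 1/5.
The weights sum to 8/15.
So P(the car behind door 2 | the host opened door 1) = (1/3) / (8/15) = 5/8.

5/8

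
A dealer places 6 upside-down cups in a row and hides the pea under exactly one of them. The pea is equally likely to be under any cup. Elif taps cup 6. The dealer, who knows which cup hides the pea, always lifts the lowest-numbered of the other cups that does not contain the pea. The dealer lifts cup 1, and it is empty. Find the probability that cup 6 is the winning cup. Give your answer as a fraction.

Apply Bayes' rule, conditioning on where the pea actually is.
If it is under cup 1 (prior 1/6): the dealer opened cup 1, so this case is ruled out; weight (1/6)·0 = 0.
If it is under any of cups 2, 3, 4, 5, and 6 (prior 1/6 each): cup 1 is the lowest-numbered option available, probability 1; weight (1/6)·1 = 1/6 each.
The weights sum to 5/6.
So P(the pea under cup 6 | the dealer opened cup 1) = (1/6) / (5/6) = 1/5.

1/5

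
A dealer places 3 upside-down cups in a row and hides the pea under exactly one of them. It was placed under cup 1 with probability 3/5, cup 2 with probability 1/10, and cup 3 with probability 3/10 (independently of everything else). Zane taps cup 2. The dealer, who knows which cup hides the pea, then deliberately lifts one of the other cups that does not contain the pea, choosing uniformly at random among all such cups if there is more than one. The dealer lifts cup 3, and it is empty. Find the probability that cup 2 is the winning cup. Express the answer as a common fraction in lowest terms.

1/13

Apply Bayes' rule, conditioning on where the pea actually is.
If it is under cup 1 (prior 3/5): the dealer has no choice, probability 1; weight (3/5)·1 = 3/5.
If it is under cup 2 (prior 1/10): the dealer has 2 equally likely choices, so probability 1/2; weight (1/10)·(1/2) = 1/20.
If it is under cup 3 (prior 3/10): the dealer opened cup 3, so this case is ruled out; weight (3/10)·0 = 0.
The weights sum to 13/20.
So P(the pea under cup 2 | the dealer opened cup 3) = (1/20) / (13/20) = 1/13.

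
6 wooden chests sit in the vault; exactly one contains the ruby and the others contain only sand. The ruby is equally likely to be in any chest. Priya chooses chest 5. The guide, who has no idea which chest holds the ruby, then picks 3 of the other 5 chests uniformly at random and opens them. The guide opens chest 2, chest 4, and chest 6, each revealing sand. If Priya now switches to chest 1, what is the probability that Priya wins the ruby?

1/3

Apply Bayes' rule, conditioning on where the ruby actually is.
If it is in any of chests 1, 3, and 5 (prior 1/6 each): the guide picks exactly this set with probability 1/10 regardless, and none is the prize; weight (1/6)·(1/10) = 1/60 each.
If it is in any of chests 2, 4, and 6 (prior 1/6 each): that chest was opened and seen not to hold the prize — ruled out; weight (1/6)·0 = 0 each.
The weights sum to 1/20.
So P(the ruby in chest 1 | the guide opened chest 2, chest 4, and chest 6) = (1/60) / (1/20) = 1/3.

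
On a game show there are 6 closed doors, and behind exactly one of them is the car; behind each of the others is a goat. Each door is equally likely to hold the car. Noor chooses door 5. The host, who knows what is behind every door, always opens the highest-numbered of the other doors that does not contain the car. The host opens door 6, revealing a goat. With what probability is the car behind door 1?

1/5

Consider each possible location of the car in turn.
If it is behind any of doors 1, 2, 3, 4, and 5 (prior 1/6 each): door 6 is the highest-numbered option available, probability 1; weight (1/6)·1 = 1/6 each.
If it is behind door 6 (prior 1/6): the host opened door 6, so this case is ruled out; weight (1/6)·0 = 0.
The weights sum to 5/6.
So P(the car behind door 1 | the host opened door 6) = (1/6) / (5/6) = 1/5.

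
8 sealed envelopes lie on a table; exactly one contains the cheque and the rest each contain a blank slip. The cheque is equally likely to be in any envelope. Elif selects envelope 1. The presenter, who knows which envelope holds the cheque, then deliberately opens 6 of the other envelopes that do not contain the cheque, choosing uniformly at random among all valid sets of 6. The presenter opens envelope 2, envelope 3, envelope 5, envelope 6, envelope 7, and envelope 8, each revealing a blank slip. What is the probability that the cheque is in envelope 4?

7/8

Condition on the true location of the cheque.
If it is in envelope 1 (prior 1/8): the presenter has 7 equally likely choices, so probability 1/7; weight (1/8)·(1/7) = 1/56.
If it is in any of envelopes 2, 3, 5, 6, 7, and 8 (prior 1/8 each): that envelope was opened and seen not to hold the prize — ruled out; weight (1/8)·0 = 0 each.
If it is in envelope 4 (prior 1/8): the presenter has no choice, probability 1; weight (1/8)·1 = 1/8.
The weights sum to 1/7.
So P(the cheque in envelope 4 | the presenter opened envelope 2, envelope 3, envelope 5, envelope 6, envelope 7, and envelope 8) = (1/8) / (1/7) = 7/8.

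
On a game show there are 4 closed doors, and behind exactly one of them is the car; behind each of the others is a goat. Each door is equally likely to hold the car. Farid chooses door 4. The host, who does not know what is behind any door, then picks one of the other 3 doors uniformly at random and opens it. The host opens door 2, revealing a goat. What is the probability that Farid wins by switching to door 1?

Because the host chose which door to open without knowing where the car is, the choice is independent of the prize location. Learning that door 2 does not hold the car simply rules out that one location and leaves the remaining 3 doors still equally likely by symmetry.
So P(the car behind door 1) = 1/3.

1/3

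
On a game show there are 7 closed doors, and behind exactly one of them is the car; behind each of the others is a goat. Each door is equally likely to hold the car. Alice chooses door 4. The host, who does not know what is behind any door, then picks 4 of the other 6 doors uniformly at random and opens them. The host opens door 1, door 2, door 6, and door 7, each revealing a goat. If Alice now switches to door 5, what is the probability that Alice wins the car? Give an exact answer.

1/3

Condition on the true location of the car.
If it is behind any of doors 1, 2, 6, and 7 (prior 1/7 each): that door was opened and seen not to hold the prize — ruled out; weight (1/7)·0 = 0 each.
If it is behind any of doors 3, 4, and 5 (prior 1/7 each): the host picks exactly this set with probability 1/15 regardless, and none is the prize; weight (1/7)·(1/15) = 1/105 each.
The weights sum to 1/35.
So P(the car behind door 5 | the host opened door 1, door 2, door 6, and door 7) = (1/105) / (1/35) = 1/3.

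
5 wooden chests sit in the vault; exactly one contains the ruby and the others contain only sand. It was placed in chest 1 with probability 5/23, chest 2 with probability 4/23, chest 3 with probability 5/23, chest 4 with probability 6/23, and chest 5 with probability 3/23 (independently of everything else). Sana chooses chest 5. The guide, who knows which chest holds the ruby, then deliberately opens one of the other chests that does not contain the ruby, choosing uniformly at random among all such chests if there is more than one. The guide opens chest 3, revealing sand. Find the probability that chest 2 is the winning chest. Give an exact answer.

16/69

Consider each possible location of the ruby in turn.
If it is in chest 1 (prior 5/23): the guide has 3 equally likely choices, so probability 1/3; weight (5/23)·(1/3) = 5/69.
If it is in chest 2 (prior 4/23): the guide has 3 equally likely choices, so probability 1/3; weight (4/23)·(1/3) = 4/69.
If it is in chest 3 (prior 5/23): the guide opened chest 3, so this case is ruled out; weight (5/23)·0 = 0.
If it is in chest 4 (prior 6/23): the guide has 3 equally likely choices, so probability 1/3; weight (6/23)·(1/3) = 2/23.
If it is in chest 5 (prior 3/23): the guide has 4 equally likely choices, so probability 1/4; weight (3/23)·(1/4) = 3/92.
The weights sum to 1/4.
So P(the ruby in chest 2 | the guide opened chest 3) = (4/69) / (1/4) = 16/69.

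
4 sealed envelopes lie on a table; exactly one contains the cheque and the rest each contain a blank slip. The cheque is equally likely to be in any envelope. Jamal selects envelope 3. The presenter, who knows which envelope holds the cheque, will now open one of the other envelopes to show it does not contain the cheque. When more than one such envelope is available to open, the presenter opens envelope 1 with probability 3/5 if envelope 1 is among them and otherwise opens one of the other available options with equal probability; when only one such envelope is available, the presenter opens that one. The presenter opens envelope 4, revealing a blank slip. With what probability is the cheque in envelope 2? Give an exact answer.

Condition on the true location of the cheque.
If it is in envelope 1 (prior 1/4): envelope 1 holds the prize so is unavailable; the presenter chooses uniformly among the 2 others, probability 1/2; weight (1/4)·(1/2) = 1/8.
If it is in envelope 2 (prior 1/4): envelope 1 is available but not opened, probability 2/5; weight (1/4)·(2/5) = 1/10.
If it is in envelope 3 (prior 1/4): envelope 1 is available but not opened; envelope 4 gets probability (1 − 3/5)/2 = 1/5; weight (1/4)·(1/5) = 1/20.
If it is in envelope 4 (prior 1/4): the presenter opened envelope 4, so this case is ruled out; weight (1/4)·0 = 0.
The weights sum to 11/40.
So P(the cheque in envelope 2 | the presenter opened envelope 4) = (1/10) / (11/40) = 4/11.

4/11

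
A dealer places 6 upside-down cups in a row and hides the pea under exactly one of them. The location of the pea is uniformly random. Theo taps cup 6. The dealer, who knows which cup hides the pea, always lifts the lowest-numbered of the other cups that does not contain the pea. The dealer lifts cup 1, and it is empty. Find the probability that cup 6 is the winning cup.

Apply Bayes' rule, conditioning on where the pea actually is.
If it is under cup 1 (prior 1/6): the dealer opened cup 1, so this case is ruled out; weight (1/6)·0 = 0.
If it is under any of cups 2, 3, 4, 5, and 6 (prior 1/6 each): cup 1 is the lowest-numbered option available, probability 1; weight (1/6)·1 = 1/6 each.
The weights sum to 5/6.
So P(the pea under cup 6 | the dealer opened cup 1) = (1/6) / (5/6) = 1/5.

1/5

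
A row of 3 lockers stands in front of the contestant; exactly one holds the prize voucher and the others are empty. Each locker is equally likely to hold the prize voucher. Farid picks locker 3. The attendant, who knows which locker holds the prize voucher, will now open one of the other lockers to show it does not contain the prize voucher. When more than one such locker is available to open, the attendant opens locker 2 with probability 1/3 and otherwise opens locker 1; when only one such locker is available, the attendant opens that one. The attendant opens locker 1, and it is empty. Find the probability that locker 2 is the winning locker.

Apply Bayes' rule, conditioning on where the prize voucher actually is.
If it is in locker 1 (prior 1/3): the attendant opened locker 1, so this case is ruled out; weight (1/3)·0 = 0.
If it is in locker 2 (prior 1/3): only locker 1 is available, probability 1; weight (1/3)·1 = 1/3.
If it is in locker 3 (prior 1/3): locker 2 is available but not opened, probability 2/3; weight (1/3)·(2/3) = 2/9.
The weights sum to 5/9.
So P(the prize voucher in locker 2 | the attendant opened locker 1) = (1/3) / (5/9) = 3/5.

3/5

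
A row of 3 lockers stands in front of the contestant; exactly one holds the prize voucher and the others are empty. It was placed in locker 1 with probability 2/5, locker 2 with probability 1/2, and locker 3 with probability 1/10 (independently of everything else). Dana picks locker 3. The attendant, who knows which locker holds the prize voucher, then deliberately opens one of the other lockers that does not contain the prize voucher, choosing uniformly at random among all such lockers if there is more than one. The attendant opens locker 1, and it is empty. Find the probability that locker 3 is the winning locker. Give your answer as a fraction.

Condition on the true location of the prize voucher.
If it is in locker 1 (prior 2/5): the attendant opened locker 1, so this case is ruled out; weight (2/5)·0 = 0.
If it is in locker 2 (prior 1/2): the attendant has no choice, probability 1; weight (1/2)·1 = 1/2.
If it is in locker 3 (prior 1/10): the attendant has 2 equally likely choices, so probability 1/2; weight (1/10)·(1/2) = 1/20.
The weights sum to 11/20.
So P(the prize voucher in locker 3 | the attendant opened locker 1) = (1/20) / (11/20) = 1/11.

1/11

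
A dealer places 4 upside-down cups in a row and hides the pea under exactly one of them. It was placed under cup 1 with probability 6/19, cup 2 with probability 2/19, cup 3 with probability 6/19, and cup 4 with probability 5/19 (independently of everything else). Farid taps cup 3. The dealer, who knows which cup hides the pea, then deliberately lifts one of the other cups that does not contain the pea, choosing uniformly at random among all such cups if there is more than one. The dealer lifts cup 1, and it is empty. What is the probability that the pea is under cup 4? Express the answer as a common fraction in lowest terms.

5/11

Consider each possible location of the pea in turn.
If it is under cup 1 (prior 6/19): the dealer opened cup 1, so this case is ruled out; weight (6/19)·0 = 0.
If it is under cup 2 (prior 2/19): the dealer has 2 equally likely choices, so probability 1/2; weight (2/19)·(1/2) = 1/19.
If it is under cup 3 (prior 6/19): the dealer has 3 equally likely choices, so probability 1/3; weight (6/19)·(1/3) = 2/19.
If it is under cup 4 (prior 5/19): the dealer has 2 equally likely choices, so probability 1/2; weight (5/19)·(1/2) = 5/38.
The weights sum to 11/38.
So P(the pea under cup 4 | the dealer opened cup 1) = (5/38) / (11/38) = 5/11.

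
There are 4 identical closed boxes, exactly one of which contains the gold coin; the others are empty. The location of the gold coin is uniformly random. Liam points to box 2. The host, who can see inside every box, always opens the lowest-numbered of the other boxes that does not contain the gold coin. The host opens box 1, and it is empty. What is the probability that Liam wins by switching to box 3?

Consider each possible location of the gold coin in turn.
If it is in box 1 (prior 1/4): the host opened box 1, so this case is ruled out; weight (1/4)·0 = 0.
If it is in any of boxes 2, 3, and 4 (prior 1/4 each): box 1 is the lowest-numbered option available, probability 1; weight (1/4)·1 = 1/4 each.
The weights sum to 3/4.
So P(the gold coin in box 3 | the host opened box 1) = (1/4) / (3/4) = 1/3.

1/3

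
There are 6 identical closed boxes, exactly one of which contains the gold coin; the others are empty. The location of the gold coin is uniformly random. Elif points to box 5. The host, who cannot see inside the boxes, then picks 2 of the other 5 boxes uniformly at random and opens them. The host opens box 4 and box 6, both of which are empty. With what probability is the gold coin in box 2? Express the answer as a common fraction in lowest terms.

Consider each possible location of the gold coin in turn.
If it is in any of boxes 1, 2, 3, and 5 (prior 1/6 each): the host picks exactly this set with probability 1/10 regardless, and none is the prize; weight (1/6)·(1/10) = 1/60 each.
If it is in either of boxes 4 and 6 (prior 1/6 each): that box was opened and seen not to hold the prize — ruled out; weight (1/6)·0 = 0 each.
The weights sum to 1/15.
So P(the gold coin in box 2 | the host opened box 4 and box 6) = (1/60) / (1/15) = 1/4.

1/4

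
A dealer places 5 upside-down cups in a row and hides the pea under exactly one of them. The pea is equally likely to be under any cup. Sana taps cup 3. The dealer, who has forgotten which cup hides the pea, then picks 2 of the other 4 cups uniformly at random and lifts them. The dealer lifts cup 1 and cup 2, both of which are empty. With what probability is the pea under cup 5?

Because the dealer chose which cups to lift without knowing where the pea is, the choice is independent of the prize location. Learning that none of the 2 opened cups holds the pea simply rules out those 2 locations and leaves the remaining 3 cups still equally likely by symmetry.
So P(the pea under cup 5) = 1/3.

1/3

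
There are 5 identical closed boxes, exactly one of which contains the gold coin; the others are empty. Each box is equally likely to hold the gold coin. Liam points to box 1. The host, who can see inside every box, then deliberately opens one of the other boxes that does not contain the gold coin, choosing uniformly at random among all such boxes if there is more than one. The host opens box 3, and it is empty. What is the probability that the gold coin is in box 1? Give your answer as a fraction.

Apply Bayes' rule, conditioning on where the gold coin actually is.
If it is in box 1 (prior 1/5): the host has 4 equally likely choices, so probability 1/4; weight (1/5)·(1/4) = 1/20.
If it is in any of boxes 2, 4, and 5 (prior 1/5 each): the host has 3 equally likely choices, so probability 1/3; weight (1/5)·(1/3) = 1/15 each.
If it is in box 3 (prior 1/5): the host opened box 3, so this case is ruled out; weight (1/5)·0 = 0.
The weights sum to 1/4.
So P(the gold coin in box 1 | the host opened box 3) = (1/20) / (1/4) = 1/5.

1/5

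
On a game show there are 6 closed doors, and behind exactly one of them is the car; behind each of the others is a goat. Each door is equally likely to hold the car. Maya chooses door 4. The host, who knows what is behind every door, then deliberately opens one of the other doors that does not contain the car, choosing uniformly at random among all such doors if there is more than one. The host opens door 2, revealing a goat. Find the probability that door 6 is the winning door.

Apply Bayes' rule, conditioning on where the car actually is.
If it is behind any of doors 1, 3, 5, and 6 (prior 1/6 each): the host has 4 equally likely choices, so probability 1/4; weight (1/6)·(1/4) = 1/24 each.
If it is behind door 2 (prior 1/6): the host opened door 2, so this case is ruled out; weight (1/6)·0 = 0.
If it is behind door 4 (prior 1/6): the host has 5 equally likely choices, so probability 1/5; weight (1/6)·(1/5) = 1/30.
The weights sum to 1/5.
So P(the car behind door 6 | the host opened door 2) = (1/24) / (1/5) = 5/24.

5/24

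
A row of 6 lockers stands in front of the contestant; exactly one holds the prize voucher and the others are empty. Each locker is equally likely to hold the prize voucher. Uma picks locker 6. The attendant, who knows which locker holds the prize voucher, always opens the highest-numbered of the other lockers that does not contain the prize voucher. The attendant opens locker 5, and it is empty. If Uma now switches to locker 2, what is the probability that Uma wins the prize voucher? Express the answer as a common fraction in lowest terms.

Apply Bayes' rule, conditioning on where the prize voucher actually is.
If it is in any of lockers 1, 2, 3, 4, and 6 (prior 1/6 each): locker 5 is the highest-numbered option available, probability 1; weight (1/6)·1 = 1/6 each.
If it is in locker 5 (prior 1/6): the attendant opened locker 5, so this case is ruled out; weight (1/6)·0 = 0.
The weights sum to 5/6.
So P(the prize voucher in locker 2 | the attendant opened locker 5) = (1/6) / (5/6) = 1/5.

1/5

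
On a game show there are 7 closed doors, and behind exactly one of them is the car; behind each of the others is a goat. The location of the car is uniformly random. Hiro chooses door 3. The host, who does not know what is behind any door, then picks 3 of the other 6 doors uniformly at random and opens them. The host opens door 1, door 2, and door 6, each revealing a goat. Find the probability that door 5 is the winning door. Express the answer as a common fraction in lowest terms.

Because the host chose which doors to open without knowing where the car is, the choice is independent of the prize location. Learning that none of the 3 opened doors holds the car simply rules out those 3 locations and leaves the remaining 4 doors still equally likely by symmetry.
So P(the car behind door 5) = 1/4.

1/4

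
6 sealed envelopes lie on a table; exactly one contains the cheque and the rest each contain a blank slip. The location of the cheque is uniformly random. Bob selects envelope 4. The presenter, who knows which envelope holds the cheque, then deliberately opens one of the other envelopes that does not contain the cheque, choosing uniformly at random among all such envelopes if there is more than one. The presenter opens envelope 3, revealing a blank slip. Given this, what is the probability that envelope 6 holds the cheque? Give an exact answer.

5/24

Condition on the true location of the cheque.
If it is in any of envelopes 1, 2, 5, and 6 (prior 1/6 each): the presenter has 4 equally likely choices, so probability 1/4; weight (1/6)·(1/4) = 1/24 each.
If it is in envelope 3 (prior 1/6): the presenter opened envelope 3, so this case is ruled out; weight (1/6)·0 = 0.
If it is in envelope 4 (prior 1/6): the presenter has 5 equally likely choices, so probability 1/5; weight (1/6)·(1/5) = 1/30.
The weights sum to 1/5.
So P(the cheque in envelope 6 | the presenter opened envelope 3) = (1/24) / (1/5) = 5/24.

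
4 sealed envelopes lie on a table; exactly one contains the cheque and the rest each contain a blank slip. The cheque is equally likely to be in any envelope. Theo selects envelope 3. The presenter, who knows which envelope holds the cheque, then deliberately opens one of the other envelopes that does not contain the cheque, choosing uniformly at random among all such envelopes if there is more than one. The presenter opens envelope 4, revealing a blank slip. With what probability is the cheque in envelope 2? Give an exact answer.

3/8

Condition on the true location of the cheque.
If it is in either of envelopes 1 and 2 (prior 1/4 each): the presenter has 2 equally likely choices, so probability 1/2; weight (1/4)·(1/2) = 1/8 each.
If it is in envelope 3 (prior 1/4): the presenter has 3 equally likely choices, so probability 1/3; weight (1/4)·(1/3) = 1/12.
If it is in envelope 4 (prior 1/4): the presenter opened envelope 4, so this case is ruled out; weight (1/4)·0 = 0.
The weights sum to 1/3.
So P(the cheque in envelope 2 | the presenter opened envelope 4) = (1/8) / (1/3) = 3/8.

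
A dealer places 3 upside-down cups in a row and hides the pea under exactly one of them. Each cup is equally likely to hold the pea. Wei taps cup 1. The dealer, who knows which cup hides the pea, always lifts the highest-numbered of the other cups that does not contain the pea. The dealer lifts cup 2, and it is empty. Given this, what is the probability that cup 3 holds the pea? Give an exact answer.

Apply Bayes' rule, conditioning on where the pea actually is.
If it is under cup 1 (prior 1/3): the dealer would have opened cup 3 instead, probability 0; weight (1/3)·0 = 0.
If it is under cup 2 (prior 1/3): the dealer opened cup 2, so this case is ruled out; weight (1/3)·0 = 0.
If it is under cup 3 (prior 1/3): cup 2 is the highest-numbered option available, probability 1; weight (1/3)·1 = 1/3.
The weights sum to 1/3.
So P(the pea under cup 3 | the dealer opened cup 2) = (1/3) / (1/3) = 1.

1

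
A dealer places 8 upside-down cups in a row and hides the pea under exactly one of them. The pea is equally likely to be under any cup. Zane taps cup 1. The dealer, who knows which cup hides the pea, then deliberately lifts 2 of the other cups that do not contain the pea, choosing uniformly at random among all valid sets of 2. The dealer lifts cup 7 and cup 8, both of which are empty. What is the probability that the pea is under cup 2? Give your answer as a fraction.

7/40

Apply Bayes' rule, conditioning on where the pea actually is.
If it is under cup 1 (prior 1/8): the dealer has 21 equally likely choices, so probability 1/21; weight (1/8)·(1/21) = 1/168.
If it is under any of cups 2, 3, 4, 5, and 6 (prior 1/8 each): the dealer has 15 equally likely choices, so probability 1/15; weight (1/8)·(1/15) = 1/120 each.
If it is under either of cups 7 and 8 (prior 1/8 each): that cup was opened and seen not to hold the prize — ruled out; weight (1/8)·0 = 0 each.
The weights sum to 1/21.
So P(the pea under cup 2 | the dealer opened cup 7 and cup 8) = (1/120) / (1/21) = 7/40.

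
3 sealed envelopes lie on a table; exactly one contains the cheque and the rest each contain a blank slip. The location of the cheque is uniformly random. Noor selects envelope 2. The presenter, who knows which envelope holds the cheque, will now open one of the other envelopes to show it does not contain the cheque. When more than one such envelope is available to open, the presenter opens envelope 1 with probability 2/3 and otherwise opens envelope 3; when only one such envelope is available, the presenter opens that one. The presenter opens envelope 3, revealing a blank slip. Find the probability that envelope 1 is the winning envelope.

Condition on the true location of the cheque.
If it is in envelope 1 (prior 1/3): only envelope 3 is available, probability 1; weight (1/3)·1 = 1/3.
If it is in envelope 2 (prior 1/3): envelope 1 is available but not opened, probability 1/3; weight (1/3)·(1/3) = 1/9.
If it is in envelope 3 (prior 1/3): the presenter opened envelope 3, so this case is ruled out; weight (1/3)·0 = 0.
The weights sum to 4/9.
So P(the cheque in envelope 1 | the presenter opened envelope 3) = (1/3) / (4/9) = 3/4.

3/4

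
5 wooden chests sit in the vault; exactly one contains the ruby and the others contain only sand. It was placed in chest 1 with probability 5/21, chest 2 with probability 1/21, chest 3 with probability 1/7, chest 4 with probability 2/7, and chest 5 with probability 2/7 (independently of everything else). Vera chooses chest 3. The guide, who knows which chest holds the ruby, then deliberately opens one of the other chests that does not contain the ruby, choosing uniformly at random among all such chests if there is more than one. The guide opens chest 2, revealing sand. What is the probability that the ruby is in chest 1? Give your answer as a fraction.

20/77

Consider each possible location of the ruby in turn.
If it is in chest 1 (prior 5/21): the guide has 3 equally likely choices, so probability 1/3; weight (5/21)·(1/3) = 5/63.
If it is in chest 2 (prior 1/21): the guide opened chest 2, so this case is ruled out; weight (1/21)·0 = 0.
If it is in chest 3 (prior 1/7): the guide has 4 equally likely choices, so probability 1/4; weight (1/7)·(1/4) = 1/28.
If it is in either of chests 4 and 5 (prior 2/7 each): the guide has 3 equally likely choices, so probability 1/3; weight (2/7)·(1/3) = 2/21 each.
The weights sum to 11/36.
So P(the ruby in chest 1 | the guide opened chest 2) = (5/63) / (11/36) = 20/77.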